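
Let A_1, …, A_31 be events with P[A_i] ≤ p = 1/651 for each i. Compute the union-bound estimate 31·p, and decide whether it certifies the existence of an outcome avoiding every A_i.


Union bound: P[∪_{i=1}^{31} A_i] ≤ Σ_i P[A_i] ≤ 31·p = 31·(1/651) = 1/21.
Numerically: 1/21 ≈ 0.0476.
Is 1/21 < 1? YES.
Since P[∪ A_i] ≤ 1/21 < 1, the complement has P[∩ A_i^c] ≥ 1 − 1/21 = 20/21 > 0, so some outcome avoids every A_i.

31·p = 1/21 ≈ 0.0476; existence CERTIFIED by the union bound.


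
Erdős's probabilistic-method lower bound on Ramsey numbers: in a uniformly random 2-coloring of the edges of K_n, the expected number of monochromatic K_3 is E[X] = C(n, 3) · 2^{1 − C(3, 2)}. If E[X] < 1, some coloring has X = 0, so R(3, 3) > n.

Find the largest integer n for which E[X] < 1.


We need C(n, 3) · 2^{1 − 3} < 1, i.e. C(n, 3) < 2^{3 − 1} = 4.
Check values of n near the boundary:
  n = 3: C(3, 3) = 1; 1 < 4? YES
  n = 4: C(4, 3) = 4; 4 < 4? NO
The largest n with C(n, 3) < 4 is n = 3 (where E[X] = 1/4 ≈ 0.2500000). Hence R(3, 3) > 3, i.e. R(3, 3) ≥ 4.

Largest n = 3; hence R(3, 3) > 3.


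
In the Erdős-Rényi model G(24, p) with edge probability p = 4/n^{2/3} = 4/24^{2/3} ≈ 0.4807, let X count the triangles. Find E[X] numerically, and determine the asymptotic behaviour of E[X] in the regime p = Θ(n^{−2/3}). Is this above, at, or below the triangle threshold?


Number of potential triangles: C(24, 3) = 2024.
Each occurs with probability p³ ≈ (0.4807)³ ≈ 1.111111e-01.
By linearity: E[X] = C(24, 3)·p³ ≈ 2024 · 1.111111e-01 ≈ 224.8889.
Since α = 2/3 < 1, p = c/n^{2/3} ≫ 1/n is above the triangle threshold p ~ 1/n. Asymptotically E[X] ~ (c³/6)·n^{3(1−α)} = (4³/6)·n^{1} → ∞; triangles are abundant w.h.p.

E[X] ≈ 224.8889; in regime p = Θ(1/n^{2/3}) E[X] diverges (above the triangle threshold p ~ 1/n).


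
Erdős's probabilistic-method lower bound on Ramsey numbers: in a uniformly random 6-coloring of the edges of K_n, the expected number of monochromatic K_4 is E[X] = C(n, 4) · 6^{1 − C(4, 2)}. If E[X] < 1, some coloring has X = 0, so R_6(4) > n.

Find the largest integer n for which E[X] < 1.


We need C(n, 4) · 6^{1 − 6} < 1, i.e. C(n, 4) < 6^{6 − 1} = 7776.
Check values of n near the boundary:
  n = 17: C(17, 4) = 2380; 2380 < 7776? YES
  n = 18: C(18, 4) = 3060; 3060 < 7776? YES
  n = 19: C(19, 4) = 3876; 3876 < 7776? YES
  n = 20: C(20, 4) = 4845; 4845 < 7776? YES
  n = 21: C(21, 4) = 5985; 5985 < 7776? YES
  n = 22: C(22, 4) = 7315; 7315 < 7776? YES
  n = 23: C(23, 4) = 8855; 8855 < 7776? NO
  n = 24: C(24, 4) = 10626; 10626 < 7776? NO
The largest n with C(n, 4) < 7776 is n = 22 (where E[X] = 7315/7776 ≈ 0.9407). Hence R_6(4) > 22, i.e. R_6(4) ≥ 23.

Largest n = 22; hence R_6(4) > 22.


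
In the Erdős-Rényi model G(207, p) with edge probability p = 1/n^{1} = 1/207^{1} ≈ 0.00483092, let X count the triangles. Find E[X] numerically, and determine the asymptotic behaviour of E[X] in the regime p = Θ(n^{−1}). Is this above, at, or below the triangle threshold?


Number of potential triangles: C(207, 3) = 1456935.
Each occurs with probability p³ ≈ (0.00483092)³ ≈ 1.12742838e-07.
By linearity: E[X] = C(207, 3)·p³ ≈ 1456935 · 1.12742838e-07 ≈ 0.164259.
Here α = 1, so p = 1/n is exactly at the triangle threshold p ~ 1/n. Asymptotically E[X] → c³/6 = 1³/6 = 1/6 ≈ 0.166667, a bounded constant. In this regime the triangle count is asymptotically Poisson(c³/6).

E[X] ≈ 0.164259; in regime p = Θ(1/n^{1}) E[X] stays bounded (at the triangle threshold p ~ 1/n).


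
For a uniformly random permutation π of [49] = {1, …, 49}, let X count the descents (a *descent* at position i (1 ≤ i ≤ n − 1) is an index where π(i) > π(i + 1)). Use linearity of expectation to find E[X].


Write X = Σ X_I over i = 1, …, 48, with X_I the indicator of one descent.
There are 48 indicators.
For each fixed i, the pair (π(i), π(i+1)) is a uniformly random ordered pair of distinct values from {1, …, 49}; by symmetry P[π(i) > π(i+1)] = 1/2.
By linearity: E[X] = 48 · (1/2) = (49 − 1) · (1/2) = 24 ≈ 24.0000.

E[X] = 24 = 24.0000.


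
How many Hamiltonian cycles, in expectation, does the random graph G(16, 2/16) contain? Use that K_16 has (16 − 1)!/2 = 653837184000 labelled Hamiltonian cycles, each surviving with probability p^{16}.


K_16 has (16 − 1)!/2 = 653837184000 labelled Hamiltonian cycles.
For each such Hamiltonian cycle H, let X_H = 1 if all 16 edges of H are present in G. Then P[X_H = 1] = p^{16} = (1/8)^{16} = 1/281474976710656.
Summing the indicators: E[X] = Σ_H E[X_H] = 653837184000 · p^{16} = 653837184000 · 1/281474976710656 = 638512875/274877906944.
Numerically: E[X] ≈ 0.0023229.

E[X] = 653837184000 · (1/8)^{16} = 638512875/274877906944 ≈ 0.0023229.


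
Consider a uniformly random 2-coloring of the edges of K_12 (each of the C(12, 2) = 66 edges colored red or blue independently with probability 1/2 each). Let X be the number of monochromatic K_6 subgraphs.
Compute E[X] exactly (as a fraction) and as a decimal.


Let X = Σ_S X_S over the C(12, 6) = 924 subsets S of size 6, where X_S = 1 if the K_6 on S is monochromatic.
For a fixed S, the K_6 on S has C(6, 2) = 15 edges. P[all 15 edges red] = (1/2)^15, and likewise for blue, so P[monochromatic] = 2·(1/2)^15 = 2^{1 − 15} = 1/16384.
Summing: E[X] = C(12, 6) · 2^{1 − 15} = 924 · 1/16384 = 231/4096.
Numerically: E[X] ≈ 0.0564.

E[X] = C(12,6)·2^(1−C(6,2)) = 231/4096 ≈ 0.0564.


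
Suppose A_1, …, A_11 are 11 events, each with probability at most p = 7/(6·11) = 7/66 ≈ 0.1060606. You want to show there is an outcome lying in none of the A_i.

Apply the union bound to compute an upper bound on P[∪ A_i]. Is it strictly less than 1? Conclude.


Union bound: P[∪_{i=1}^{11} A_i] ≤ Σ_i P[A_i] ≤ 11·p = 11·(7/66) = 7/6.
Numerically: 7/6 ≈ 1.1666667.
Is 7/6 < 1? NO.
Since the bound 7/6 is ≥ 1, the union bound is uninformative here; it does NOT by itself certify existence.

11·p = 7/6 ≈ 1.1666667; existence NOT certified by the union bound.


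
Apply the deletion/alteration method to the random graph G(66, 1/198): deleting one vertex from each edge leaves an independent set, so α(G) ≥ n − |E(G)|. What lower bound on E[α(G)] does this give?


E[|E(G)|] = C(66, 2)·p = 2145 · (1/198) = 65/6.
E[α(G)] ≥ n − E[|E(G)|] = 66 − 65/6 = 331/6.
Numerically: ≈ 55.1667.
(This is only a lower bound; the true E[α(G)] may be larger.)

E[α(G)] ≥ 331/6 ≈ 55.1667.


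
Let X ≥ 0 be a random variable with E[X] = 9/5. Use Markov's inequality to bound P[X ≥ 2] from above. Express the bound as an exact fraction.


μ = E[X] = 9/5, a = 2.
Markov: P[X ≥ 2] ≤ μ/a = (9/5)/2 = 9/10.
Numerically: ≈ 0.900.
(Since a = 2 > μ = 1.800, the bound 9/10 is < 1 and informative.)

P[X ≥ 2] ≤ 9/10 ≈ 0.900.


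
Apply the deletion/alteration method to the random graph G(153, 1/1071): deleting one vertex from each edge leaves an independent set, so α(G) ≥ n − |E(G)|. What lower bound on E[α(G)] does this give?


E[|E(G)|] = C(153, 2)·p = 11628 · (1/1071) = 76/7.
E[α(G)] ≥ n − E[|E(G)|] = 153 − 76/7 = 995/7.
Numerically: ≈ 142.143.
(This is only a lower bound; the true E[α(G)] may be larger.)

E[α(G)] ≥ 995/7 ≈ 142.143.


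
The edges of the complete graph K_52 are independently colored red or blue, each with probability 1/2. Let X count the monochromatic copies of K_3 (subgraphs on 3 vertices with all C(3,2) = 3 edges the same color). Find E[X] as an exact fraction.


Let X = Σ_S X_S over the C(52, 3) = 22100 subsets S of size 3, where X_S = 1 if the K_3 on S is monochromatic.
For a fixed S, the K_3 on S has C(3, 2) = 3 edges. P[all 3 edges red] = (1/2)^3, and likewise for blue, so P[monochromatic] = 2·(1/2)^3 = 2^{1 − 3} = 1/4.
By linearity: E[X] = C(52, 3) · 2^{1 − 3} = 22100 · 1/4 = 5525.
Numerically: E[X] ≈ 5525.000000.

E[X] = C(52,3)·2^(1−C(3,2)) = 5525 ≈ 5525.000000.


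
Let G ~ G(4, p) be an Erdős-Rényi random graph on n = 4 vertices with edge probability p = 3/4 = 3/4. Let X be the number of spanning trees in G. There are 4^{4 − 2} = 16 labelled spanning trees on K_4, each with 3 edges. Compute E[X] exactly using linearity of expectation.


K_4 has 4^{4 − 2} = 16 labelled spanning trees.
For each such spanning tree H, let X_H = 1 if all 3 edges of H are present in G. Then P[X_H = 1] = p^{3} = (3/4)^{3} = 27/64.
By linearity of expectation: E[X] = Σ_H E[X_H] = 16 · p^{3} = 16 · 27/64 = 27/4.
Numerically: E[X] ≈ 6.75.

E[X] = 16 · (3/4)^{3} = 27/4 ≈ 6.75.


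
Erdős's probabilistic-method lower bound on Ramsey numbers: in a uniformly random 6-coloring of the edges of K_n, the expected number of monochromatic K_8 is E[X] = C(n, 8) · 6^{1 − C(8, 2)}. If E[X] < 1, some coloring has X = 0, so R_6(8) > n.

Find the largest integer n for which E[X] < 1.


We need C(n, 8) · 6^{1 − 28} < 1, i.e. C(n, 8) < 6^{28 − 1} = 1023490369077469249536.
Check values of n near the boundary:
  n = 1593: C(1593, 8) = 1010555394551193970323; 1010555394551193970323 < 1023490369077469249536? YES
  n = 1594: C(1594, 8) = 1015652773590544255167; 1015652773590544255167 < 1023490369077469249536? YES
  n = 1595: C(1595, 8) = 1020772636343363633895; 1020772636343363633895 < 1023490369077469249536? YES
  n = 1596: C(1596, 8) = 1025915067760710553965; 1025915067760710553965 < 1023490369077469249536? NO
  n = 1597: C(1597, 8) = 1031080153060953275445; 1031080153060953275445 < 1023490369077469249536? NO
  n = 1598: C(1598, 8) = 1036267977730442348529; 1036267977730442348529 < 1023490369077469249536? NO
The largest n with C(n, 8) < 1023490369077469249536 is n = 1595 (where E[X] = 113419181815929292655/113721152119718805504 ≈ 0.99734). Hence R_6(8) > 1595, i.e. R_6(8) ≥ 1596.

Largest n = 1595; hence R_6(8) > 1595.


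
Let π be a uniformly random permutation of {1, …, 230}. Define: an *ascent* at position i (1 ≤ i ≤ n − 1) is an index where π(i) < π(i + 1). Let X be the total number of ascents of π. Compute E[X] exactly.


Write X = Σ X_I over i = 1, …, 229, with X_I the indicator of one ascent.
There are 229 indicators.
For each fixed i, the pair (π(i), π(i+1)) is a uniformly random ordered pair of distinct values from {1, …, 230}; by symmetry P[π(i) < π(i+1)] = 1/2.
By linearity: E[X] = 229 · (1/2) = (230 − 1) · (1/2) = 229/2 ≈ 114.5000.

E[X] = 229/2 = 114.5000.


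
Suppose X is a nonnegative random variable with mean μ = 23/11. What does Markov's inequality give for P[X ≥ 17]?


μ = E[X] = 23/11, a = 17.
Markov: P[X ≥ 17] ≤ μ/a = (23/11)/17 = 23/187.
Numerically: ≈ 0.122995.
(Since a = 17 > μ = 2.090909, the bound 23/187 is < 1 and informative.)

P[X ≥ 17] ≤ 23/187 ≈ 0.122995.


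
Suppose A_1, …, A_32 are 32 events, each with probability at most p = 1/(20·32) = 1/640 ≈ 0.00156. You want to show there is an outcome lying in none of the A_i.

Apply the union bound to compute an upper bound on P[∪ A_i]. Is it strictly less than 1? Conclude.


Union bound: P[∪_{i=1}^{32} A_i] ≤ Σ_i P[A_i] ≤ 32·p = 32·(1/640) = 1/20.
Numerically: 1/20 ≈ 0.05000.
Is 1/20 < 1? YES.
Since P[∪ A_i] ≤ 1/20 < 1, the complement has P[∩ A_i^c] ≥ 1 − 1/20 = 19/20 > 0, so some outcome avoids every A_i.

32·p = 1/20 ≈ 0.05000; existence CERTIFIED by the union bound.


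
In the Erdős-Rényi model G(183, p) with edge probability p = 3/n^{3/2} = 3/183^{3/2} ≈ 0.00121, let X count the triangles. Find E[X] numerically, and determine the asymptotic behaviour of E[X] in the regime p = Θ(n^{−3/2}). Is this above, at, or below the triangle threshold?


Number of potential triangles: C(183, 3) = 1004731.
Each occurs with probability p³ ≈ (0.00121)³ ≈ 1.77965e-09.
By linearity: E[X] = C(183, 3)·p³ ≈ 1004731 · 1.77965e-09 ≈ 0.002.
Since α = 3/2 > 1, p = c/n^{3/2} = o(1/n) is below the triangle threshold p ~ 1/n. Asymptotically E[X] ~ (c³/6)·n^{3(1−α)} = (3³/6)·n^{-1.5} → 0, so by Markov's inequality G has no triangles w.h.p.

E[X] ≈ 0.002; in regime p = Θ(1/n^{3/2}) E[X] tends to 0 (below the triangle threshold p ~ 1/n).


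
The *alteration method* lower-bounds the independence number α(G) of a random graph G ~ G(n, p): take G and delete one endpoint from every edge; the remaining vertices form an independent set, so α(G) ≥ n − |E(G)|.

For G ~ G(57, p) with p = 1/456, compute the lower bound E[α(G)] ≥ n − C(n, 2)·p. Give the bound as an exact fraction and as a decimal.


E[|E(G)|] = C(57, 2)·p = 1596 · (1/456) = 7/2.
E[α(G)] ≥ n − E[|E(G)|] = 57 − 7/2 = 107/2.
Numerically: ≈ 53.5000.
(This is only a lower bound; the true E[α(G)] may be larger.)

E[α(G)] ≥ 107/2 ≈ 53.5000.


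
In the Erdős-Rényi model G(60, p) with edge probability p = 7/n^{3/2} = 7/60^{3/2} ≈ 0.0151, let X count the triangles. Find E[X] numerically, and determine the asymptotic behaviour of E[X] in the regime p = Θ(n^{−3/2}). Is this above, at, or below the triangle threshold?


Number of potential triangles: C(60, 3) = 34220.
Each occurs with probability p³ ≈ (0.0151)³ ≈ 3.41675e-06.
By linearity: E[X] = C(60, 3)·p³ ≈ 34220 · 3.41675e-06 ≈ 0.117.
Since α = 3/2 > 1, p = c/n^{3/2} = o(1/n) is below the triangle threshold p ~ 1/n. Asymptotically E[X] ~ (c³/6)·n^{3(1−α)} = (7³/6)·n^{-1.5} → 0, so by Markov's inequality G has no triangles w.h.p.

E[X] ≈ 0.117; in regime p = Θ(1/n^{3/2}) E[X] tends to 0 (below the triangle threshold p ~ 1/n).


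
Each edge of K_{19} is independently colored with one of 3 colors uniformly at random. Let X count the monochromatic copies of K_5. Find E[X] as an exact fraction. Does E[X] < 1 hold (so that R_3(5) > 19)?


E[X] = C(19, 5) · 3^{1 − 10} = 11628 · 3^{−9} = 11628/19683.
As a reduced fraction: E[X] = 1292/2187 ≈ 0.59076.
Is E[X] < 1? YES.
Since E[X] < 1, there exists a 3-coloring of K_{19} with no monochromatic K_5; hence R_3(5) > 19.

E[X] = 1292/2187 ≈ 0.59076; E[X] < 1, so R_3(5) > 19.


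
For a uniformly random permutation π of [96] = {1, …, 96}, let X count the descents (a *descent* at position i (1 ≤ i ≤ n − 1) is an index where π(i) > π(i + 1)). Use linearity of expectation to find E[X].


Write X = Σ X_I over i = 1, …, 95, with X_I the indicator of one descent.
There are 95 indicators.
For each fixed i, the pair (π(i), π(i+1)) is a uniformly random ordered pair of distinct values from {1, …, 96}; by symmetry P[π(i) > π(i+1)] = 1/2.
By linearity: E[X] = 95 · (1/2) = (96 − 1) · (1/2) = 95/2 ≈ 47.50000.

E[X] = 95/2 = 47.50000.


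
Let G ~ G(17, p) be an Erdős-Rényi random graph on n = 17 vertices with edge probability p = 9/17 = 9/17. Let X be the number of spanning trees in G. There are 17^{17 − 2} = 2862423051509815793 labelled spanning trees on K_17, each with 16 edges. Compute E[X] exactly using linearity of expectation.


K_17 has 17^{17 − 2} = 2862423051509815793 labelled spanning trees.
For each such spanning tree H, let X_H = 1 if all 16 edges of H are present in G. Then P[X_H = 1] = p^{16} = (9/17)^{16} = 1853020188851841/48661191875666868481.
By linearity of expectation: E[X] = Σ_H E[X_H] = 2862423051509815793 · p^{16} = 2862423051509815793 · 1853020188851841/48661191875666868481 = 1853020188851841/17.
Numerically: E[X] ≈ 1.09e+14.

E[X] = 2862423051509815793 · (9/17)^{16} = 1853020188851841/17 ≈ 1.09e+14.


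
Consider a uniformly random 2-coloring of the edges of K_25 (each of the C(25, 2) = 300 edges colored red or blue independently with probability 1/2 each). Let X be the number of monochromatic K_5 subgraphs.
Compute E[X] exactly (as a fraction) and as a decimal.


Let X = Σ_S X_S over the C(25, 5) = 53130 subsets S of size 5, where X_S = 1 if the K_5 on S is monochromatic.
For a fixed S, the K_5 on S has C(5, 2) = 10 edges. P[all 10 edges red] = (1/2)^10, and likewise for blue, so P[monochromatic] = 2·(1/2)^10 = 2^{1 − 10} = 1/512.
Summing: E[X] = C(25, 5) · 2^{1 − 10} = 53130 · 1/512 = 26565/256.
Numerically: E[X] ≈ 103.7695.

E[X] = C(25,5)·2^(1−C(5,2)) = 26565/256 ≈ 103.7695.


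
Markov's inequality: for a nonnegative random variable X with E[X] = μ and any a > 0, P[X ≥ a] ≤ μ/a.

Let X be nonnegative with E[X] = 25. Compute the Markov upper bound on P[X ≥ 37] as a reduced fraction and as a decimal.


μ = E[X] = 25, a = 37.
Markov: P[X ≥ 37] ≤ μ/a = (25)/37 = 25/37.
Numerically: ≈ 0.6757.
(Since a = 37 > μ = 25.0000, the bound 25/37 is < 1 and informative.)

P[X ≥ 37] ≤ 25/37 ≈ 0.6757.


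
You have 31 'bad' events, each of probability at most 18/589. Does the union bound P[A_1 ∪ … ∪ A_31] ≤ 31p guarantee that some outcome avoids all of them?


Union bound: P[∪_{i=1}^{31} A_i] ≤ Σ_i P[A_i] ≤ 31·p = 31·(18/589) = 18/19.
Numerically: 18/19 ≈ 0.9473684.
Is 18/19 < 1? YES.
Since P[∪ A_i] ≤ 18/19 < 1, the complement has P[∩ A_i^c] ≥ 1 − 18/19 = 1/19 > 0, so some outcome avoids every A_i.

31·p = 18/19 ≈ 0.9473684; existence CERTIFIED by the union bound.


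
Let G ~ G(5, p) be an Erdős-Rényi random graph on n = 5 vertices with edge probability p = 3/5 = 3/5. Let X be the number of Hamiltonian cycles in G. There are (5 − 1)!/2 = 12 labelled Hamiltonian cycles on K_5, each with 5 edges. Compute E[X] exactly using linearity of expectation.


K_5 has (5 − 1)!/2 = 12 labelled Hamiltonian cycles.
For each such Hamiltonian cycle H, let X_H = 1 if all 5 edges of H are present in G. Then P[X_H = 1] = p^{5} = (3/5)^{5} = 243/3125.
By linearity of expectation: E[X] = Σ_H E[X_H] = 12 · p^{5} = 12 · 243/3125 = 2916/3125.
Numerically: E[X] ≈ 0.9331.

E[X] = 12 · (3/5)^{5} = 2916/3125 ≈ 0.9331.


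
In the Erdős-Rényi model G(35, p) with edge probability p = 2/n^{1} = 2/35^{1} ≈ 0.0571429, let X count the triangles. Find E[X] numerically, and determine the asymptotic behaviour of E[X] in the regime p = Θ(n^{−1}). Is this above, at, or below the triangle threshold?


Number of potential triangles: C(35, 3) = 6545.
Each occurs with probability p³ ≈ (0.0571429)³ ≈ 1.86588921e-04.
By linearity: E[X] = C(35, 3)·p³ ≈ 6545 · 1.86588921e-04 ≈ 1.221224.
Here α = 1, so p = 2/n is exactly at the triangle threshold p ~ 1/n. Asymptotically E[X] → c³/6 = 2³/6 = 4/3 ≈ 1.333333, a bounded constant. In this regime the triangle count is asymptotically Poisson(c³/6).

E[X] ≈ 1.221224; in regime p = Θ(1/n^{1}) E[X] stays bounded (at the triangle threshold p ~ 1/n).


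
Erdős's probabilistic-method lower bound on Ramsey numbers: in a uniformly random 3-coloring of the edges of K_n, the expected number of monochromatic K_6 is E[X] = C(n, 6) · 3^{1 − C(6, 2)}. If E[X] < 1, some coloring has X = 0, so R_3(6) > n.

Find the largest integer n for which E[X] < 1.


We need C(n, 6) · 3^{1 − 15} < 1, i.e. C(n, 6) < 3^{15 − 1} = 4782969.
Check values of n near the boundary:
  n = 36: C(36, 6) = 1947792; 1947792 < 4782969? YES
  n = 37: C(37, 6) = 2324784; 2324784 < 4782969? YES
  n = 38: C(38, 6) = 2760681; 2760681 < 4782969? YES
  n = 39: C(39, 6) = 3262623; 3262623 < 4782969? YES
  n = 40: C(40, 6) = 3838380; 3838380 < 4782969? YES
  n = 41: C(41, 6) = 4496388; 4496388 < 4782969? YES
  n = 42: C(42, 6) = 5245786; 5245786 < 4782969? NO
  n = 43: C(43, 6) = 6096454; 6096454 < 4782969? NO
The largest n with C(n, 6) < 4782969 is n = 41 (where E[X] = 1498796/1594323 ≈ 0.9401). Hence R_3(6) > 41, i.e. R_3(6) ≥ 42.

Largest n = 41; hence R_3(6) > 41.


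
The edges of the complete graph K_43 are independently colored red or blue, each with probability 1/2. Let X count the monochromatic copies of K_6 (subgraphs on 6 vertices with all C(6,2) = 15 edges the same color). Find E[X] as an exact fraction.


Let X = Σ_S X_S over the C(43, 6) = 6096454 subsets S of size 6, where X_S = 1 if the K_6 on S is monochromatic.
For a fixed S, the K_6 on S has C(6, 2) = 15 edges. P[all 15 edges red] = (1/2)^15, and likewise for blue, so P[monochromatic] = 2·(1/2)^15 = 2^{1 − 15} = 1/16384.
By linearity: E[X] = C(43, 6) · 2^{1 − 15} = 6096454 · 1/16384 = 3048227/8192.
Numerically: E[X] ≈ 372.0980.

E[X] = C(43,6)·2^(1−C(6,2)) = 3048227/8192 ≈ 372.0980.


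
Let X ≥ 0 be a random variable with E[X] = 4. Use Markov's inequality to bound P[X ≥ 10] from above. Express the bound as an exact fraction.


μ = E[X] = 4, a = 10.
Markov: P[X ≥ 10] ≤ μ/a = (4)/10 = 2/5.
Numerically: ≈ 0.400.
(Since a = 10 > μ = 4.000, the bound 2/5 is < 1 and informative.)

P[X ≥ 10] ≤ 2/5 ≈ 0.400.


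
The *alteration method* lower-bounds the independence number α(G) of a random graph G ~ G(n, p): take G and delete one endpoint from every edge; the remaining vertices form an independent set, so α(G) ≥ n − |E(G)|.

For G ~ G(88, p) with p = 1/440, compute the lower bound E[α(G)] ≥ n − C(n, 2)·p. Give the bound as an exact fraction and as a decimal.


E[|E(G)|] = C(88, 2)·p = 3828 · (1/440) = 87/10.
E[α(G)] ≥ n − E[|E(G)|] = 88 − 87/10 = 793/10.
Numerically: ≈ 79.3000.
(This is only a lower bound; the true E[α(G)] may be larger.)

E[α(G)] ≥ 793/10 ≈ 79.3000.


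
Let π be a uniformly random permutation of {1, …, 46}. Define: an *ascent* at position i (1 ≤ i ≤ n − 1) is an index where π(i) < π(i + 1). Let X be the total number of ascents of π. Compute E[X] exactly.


Write X = Σ X_I over i = 1, …, 45, with X_I the indicator of one ascent.
There are 45 indicators.
For each fixed i, the pair (π(i), π(i+1)) is a uniformly random ordered pair of distinct values from {1, …, 46}; by symmetry P[π(i) < π(i+1)] = 1/2.
By linearity: E[X] = 45 · (1/2) = (46 − 1) · (1/2) = 45/2 ≈ 22.5000.

E[X] = 45/2 = 22.5000.


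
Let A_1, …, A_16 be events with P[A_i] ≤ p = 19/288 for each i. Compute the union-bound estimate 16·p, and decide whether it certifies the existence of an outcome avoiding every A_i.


Union bound: P[∪_{i=1}^{16} A_i] ≤ Σ_i P[A_i] ≤ 16·p = 16·(19/288) = 19/18.
Numerically: 19/18 ≈ 1.05556.
Is 19/18 < 1? NO.
Since the bound 19/18 is ≥ 1, the union bound is uninformative here; it does NOT by itself certify existence.

16·p = 19/18 ≈ 1.05556; existence NOT certified by the union bound.


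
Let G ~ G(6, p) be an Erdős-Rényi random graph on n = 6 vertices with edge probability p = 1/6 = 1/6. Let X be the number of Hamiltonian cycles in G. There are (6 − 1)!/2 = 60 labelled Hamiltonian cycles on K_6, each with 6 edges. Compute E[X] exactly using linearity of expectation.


K_6 has (6 − 1)!/2 = 60 labelled Hamiltonian cycles.
For each such Hamiltonian cycle H, let X_H = 1 if all 6 edges of H are present in G. Then P[X_H = 1] = p^{6} = (1/6)^{6} = 1/46656.
By linearity: E[X] = Σ_H E[X_H] = 60 · p^{6} = 60 · 1/46656 = 5/3888.
Numerically: E[X] ≈ 0.00129.

E[X] = 60 · (1/6)^{6} = 5/3888 ≈ 0.00129.


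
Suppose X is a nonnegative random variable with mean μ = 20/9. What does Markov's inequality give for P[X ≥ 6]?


μ = E[X] = 20/9, a = 6.
Markov: P[X ≥ 6] ≤ μ/a = (20/9)/6 = 10/27.
Numerically: ≈ 0.3704.
(Since a = 6 > μ = 2.2222, the bound 10/27 is < 1 and informative.)

P[X ≥ 6] ≤ 10/27 ≈ 0.3704.


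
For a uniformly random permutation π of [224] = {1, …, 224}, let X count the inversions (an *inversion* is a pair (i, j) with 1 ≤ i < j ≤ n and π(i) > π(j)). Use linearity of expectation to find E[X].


Write X = Σ X_I over the C(224, 2) = 24976 pairs i < j, with X_I the indicator of one inversion.
There are 24976 indicators.
For each fixed pair i < j, the values π(i) and π(j) are two distinct elements of {1, …, 224} in uniformly random order; by symmetry P[π(i) > π(j)] = 1/2.
By linearity: E[X] = 24976 · (1/2) = C(224, 2) · (1/2) = 24976/2 = 12488 ≈ 12488.0000.

E[X] = 12488 = 12488.0000.


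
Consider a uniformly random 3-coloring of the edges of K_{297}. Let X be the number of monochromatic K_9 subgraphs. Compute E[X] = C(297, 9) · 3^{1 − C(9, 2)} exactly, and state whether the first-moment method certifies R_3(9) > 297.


E[X] = C(297, 9) · 3^{1 − 36} = 43842345008337645 · 3^{−35} = 43842345008337645/50031545098999707.
As a reduced fraction: E[X] = 14614115002779215/16677181699666569 ≈ 0.876294.
Is E[X] < 1? YES.
Since E[X] < 1, there exists a 3-coloring of K_{297} with no monochromatic K_9; hence R_3(9) > 297.

E[X] = 14614115002779215/16677181699666569 ≈ 0.876294; E[X] < 1, so R_3(9) > 297.


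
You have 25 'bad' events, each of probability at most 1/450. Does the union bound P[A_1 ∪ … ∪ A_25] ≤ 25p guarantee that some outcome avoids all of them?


Union bound: P[∪_{i=1}^{25} A_i] ≤ Σ_i P[A_i] ≤ 25·p = 25·(1/450) = 1/18.
Numerically: 1/18 ≈ 0.056.
Is 1/18 < 1? YES.
Since P[∪ A_i] ≤ 1/18 < 1, the complement has P[∩ A_i^c] ≥ 1 − 1/18 = 17/18 > 0, so some outcome avoids every A_i.

25·p = 1/18 ≈ 0.056; existence CERTIFIED by the union bound.


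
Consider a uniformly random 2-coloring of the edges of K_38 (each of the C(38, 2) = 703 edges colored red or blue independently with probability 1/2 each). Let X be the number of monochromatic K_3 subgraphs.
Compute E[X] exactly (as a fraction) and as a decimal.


Let X = Σ_S X_S over the C(38, 3) = 8436 subsets S of size 3, where X_S = 1 if the K_3 on S is monochromatic.
For a fixed S, the K_3 on S has C(3, 2) = 3 edges. P[all 3 edges red] = (1/2)^3, and likewise for blue, so P[monochromatic] = 2·(1/2)^3 = 2^{1 − 3} = 1/4.
Summing: E[X] = C(38, 3) · 2^{1 − 3} = 8436 · 1/4 = 2109.
Numerically: E[X] ≈ 2109.000000.

E[X] = C(38,3)·2^(1−C(3,2)) = 2109 ≈ 2109.000000.


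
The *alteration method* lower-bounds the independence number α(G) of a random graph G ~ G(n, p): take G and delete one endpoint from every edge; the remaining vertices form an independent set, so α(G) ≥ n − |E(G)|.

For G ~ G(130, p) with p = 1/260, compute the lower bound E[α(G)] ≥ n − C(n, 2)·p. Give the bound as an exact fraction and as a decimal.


E[|E(G)|] = C(130, 2)·p = 8385 · (1/260) = 129/4.
E[α(G)] ≥ n − E[|E(G)|] = 130 − 129/4 = 391/4.
Numerically: ≈ 97.75000.
(This is only a lower bound; the true E[α(G)] may be larger.)

E[α(G)] ≥ 391/4 ≈ 97.75000.


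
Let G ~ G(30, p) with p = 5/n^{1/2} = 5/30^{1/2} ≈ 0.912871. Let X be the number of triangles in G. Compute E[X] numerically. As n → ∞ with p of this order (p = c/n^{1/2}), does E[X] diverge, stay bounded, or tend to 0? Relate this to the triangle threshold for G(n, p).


Number of potential triangles: C(30, 3) = 4060.
Each occurs with probability p³ ≈ (0.912871)³ ≈ 7.60725774e-01.
By linearity: E[X] = C(30, 3)·p³ ≈ 4060 · 7.60725774e-01 ≈ 3088.546644.
Since α = 1/2 < 1, p = c/n^{1/2} ≫ 1/n is above the triangle threshold p ~ 1/n. Asymptotically E[X] ~ (c³/6)·n^{3(1−α)} = (5³/6)·n^{1.5} → ∞; triangles are abundant w.h.p.

E[X] ≈ 3088.546644; in regime p = Θ(1/n^{1/2}) E[X] diverges (above the triangle threshold p ~ 1/n).


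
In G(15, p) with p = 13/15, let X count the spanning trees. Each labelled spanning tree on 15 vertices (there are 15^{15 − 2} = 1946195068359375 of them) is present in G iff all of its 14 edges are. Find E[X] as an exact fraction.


K_15 has 15^{15 − 2} = 1946195068359375 labelled spanning trees.
For each such spanning tree H, let X_H = 1 if all 14 edges of H are present in G. Then P[X_H = 1] = p^{14} = (13/15)^{14} = 3937376385699289/29192926025390625.
Summing the indicators: E[X] = Σ_H E[X_H] = 1946195068359375 · p^{14} = 1946195068359375 · 3937376385699289/29192926025390625 = 3937376385699289/15.
Numerically: E[X] ≈ 2.62e+14.

E[X] = 1946195068359375 · (13/15)^{14} = 3937376385699289/15 ≈ 2.62e+14.


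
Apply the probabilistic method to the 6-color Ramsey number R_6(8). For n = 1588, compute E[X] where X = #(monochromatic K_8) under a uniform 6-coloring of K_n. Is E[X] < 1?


E[X] = C(1588, 8) · 6^{1 − 28} = 985402800396653769702 · 6^{−27} = 985402800396653769702/1023490369077469249536.
As a reduced fraction: E[X] = 54744600022036320539/56860576059859402752 ≈ 0.9627866.
Is E[X] < 1? YES.
Since E[X] < 1, there exists a 6-coloring of K_{1588} with no monochromatic K_8; hence R_6(8) > 1588.

E[X] = 54744600022036320539/56860576059859402752 ≈ 0.9627866; E[X] < 1, so R_6(8) > 1588.


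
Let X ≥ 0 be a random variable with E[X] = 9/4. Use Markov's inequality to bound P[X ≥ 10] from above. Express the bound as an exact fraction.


μ = E[X] = 9/4, a = 10.
Markov: P[X ≥ 10] ≤ μ/a = (9/4)/10 = 9/40.
Numerically: ≈ 0.22500.
(Since a = 10 > μ = 2.25000, the bound 9/40 is < 1 and informative.)

P[X ≥ 10] ≤ 9/40 ≈ 0.22500.


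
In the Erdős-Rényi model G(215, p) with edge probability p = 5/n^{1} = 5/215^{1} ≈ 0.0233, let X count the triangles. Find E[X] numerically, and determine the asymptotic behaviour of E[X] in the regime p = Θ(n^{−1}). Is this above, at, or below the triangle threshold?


Number of potential triangles: C(215, 3) = 1633355.
Each occurs with probability p³ ≈ (0.0233)³ ≈ 1.25775e-05.
By linearity: E[X] = C(215, 3)·p³ ≈ 1633355 · 1.25775e-05 ≈ 20.544.
Here α = 1, so p = 5/n is exactly at the triangle threshold p ~ 1/n. Asymptotically E[X] → c³/6 = 5³/6 = 125/6 ≈ 20.833, a bounded constant. In this regime the triangle count is asymptotically Poisson(c³/6).

E[X] ≈ 20.544; in regime p = Θ(1/n^{1}) E[X] stays bounded (at the triangle threshold p ~ 1/n).


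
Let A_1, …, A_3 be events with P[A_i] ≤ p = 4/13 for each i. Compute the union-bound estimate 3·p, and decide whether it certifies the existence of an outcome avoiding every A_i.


Union bound: P[∪_{i=1}^{3} A_i] ≤ Σ_i P[A_i] ≤ 3·p = 3·(4/13) = 12/13.
Numerically: 12/13 ≈ 0.92308.
Is 12/13 < 1? YES.
Since P[∪ A_i] ≤ 12/13 < 1, the complement has P[∩ A_i^c] ≥ 1 − 12/13 = 1/13 > 0, so some outcome avoids every A_i.

3·p = 12/13 ≈ 0.92308; existence CERTIFIED by the union bound.


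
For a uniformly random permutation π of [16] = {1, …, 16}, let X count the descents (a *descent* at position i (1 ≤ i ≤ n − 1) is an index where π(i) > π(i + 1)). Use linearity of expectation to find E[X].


Write X = Σ X_I over i = 1, …, 15, with X_I the indicator of one descent.
There are 15 indicators.
For each fixed i, the pair (π(i), π(i+1)) is a uniformly random ordered pair of distinct values from {1, …, 16}; by symmetry P[π(i) > π(i+1)] = 1/2.
By linearity: E[X] = 15 · (1/2) = (16 − 1) · (1/2) = 15/2 ≈ 7.50000.

E[X] = 15/2 = 7.50000.


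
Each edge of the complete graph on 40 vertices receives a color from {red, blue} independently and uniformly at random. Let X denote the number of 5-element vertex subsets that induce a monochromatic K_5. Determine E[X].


Let X = Σ_S X_S over the C(40, 5) = 658008 subsets S of size 5, where X_S = 1 if the K_5 on S is monochromatic.
For a fixed S, the K_5 on S has C(5, 2) = 10 edges. P[all 10 edges red] = (1/2)^10, and likewise for blue, so P[monochromatic] = 2·(1/2)^10 = 2^{1 − 10} = 1/512.
By linearity of expectation: E[X] = C(40, 5) · 2^{1 − 10} = 658008 · 1/512 = 82251/64.
Numerically: E[X] ≈ 1285.172.

E[X] = C(40,5)·2^(1−C(5,2)) = 82251/64 ≈ 1285.172.


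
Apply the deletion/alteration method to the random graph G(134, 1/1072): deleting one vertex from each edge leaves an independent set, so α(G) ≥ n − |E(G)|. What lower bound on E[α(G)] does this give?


E[|E(G)|] = C(134, 2)·p = 8911 · (1/1072) = 133/16.
E[α(G)] ≥ n − E[|E(G)|] = 134 − 133/16 = 2011/16.
Numerically: ≈ 125.6875.
(This is only a lower bound; the true E[α(G)] may be larger.)

E[α(G)] ≥ 2011/16 ≈ 125.6875.


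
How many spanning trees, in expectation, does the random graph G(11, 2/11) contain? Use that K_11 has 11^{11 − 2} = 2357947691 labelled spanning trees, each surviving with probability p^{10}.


K_11 has 11^{11 − 2} = 2357947691 labelled spanning trees.
For each such spanning tree H, let X_H = 1 if all 10 edges of H are present in G. Then P[X_H = 1] = p^{10} = (2/11)^{10} = 1024/25937424601.
Summing the indicators: E[X] = Σ_H E[X_H] = 2357947691 · p^{10} = 2357947691 · 1024/25937424601 = 1024/11.
Numerically: E[X] ≈ 93.1.

E[X] = 2357947691 · (2/11)^{10} = 1024/11 ≈ 93.1.


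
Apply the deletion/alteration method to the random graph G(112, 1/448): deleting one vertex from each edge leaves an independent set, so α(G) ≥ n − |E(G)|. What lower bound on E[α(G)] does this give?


E[|E(G)|] = C(112, 2)·p = 6216 · (1/448) = 111/8.
E[α(G)] ≥ n − E[|E(G)|] = 112 − 111/8 = 785/8.
Numerically: ≈ 98.125000.
(This is only a lower bound; the true E[α(G)] may be larger.)

E[α(G)] ≥ 785/8 ≈ 98.125000.


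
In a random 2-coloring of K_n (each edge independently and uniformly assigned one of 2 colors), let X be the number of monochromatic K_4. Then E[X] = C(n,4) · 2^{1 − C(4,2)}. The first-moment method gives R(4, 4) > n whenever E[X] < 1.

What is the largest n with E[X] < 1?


We need C(n, 4) · 2^{1 − 6} < 1, i.e. C(n, 4) < 2^{6 − 1} = 32.
Check values of n near the boundary:
  n = 4: C(4, 4) = 1; 1 < 32? YES
  n = 5: C(5, 4) = 5; 5 < 32? YES
  n = 6: C(6, 4) = 15; 15 < 32? YES
  n = 7: C(7, 4) = 35; 35 < 32? NO
  n = 8: C(8, 4) = 70; 70 < 32? NO
  n = 9: C(9, 4) = 126; 126 < 32? NO
The largest n with C(n, 4) < 32 is n = 6 (where E[X] = 15/32 ≈ 0.4687500). Hence R(4, 4) > 6, i.e. R(4, 4) ≥ 7.

Largest n = 6; hence R(4, 4) > 6.


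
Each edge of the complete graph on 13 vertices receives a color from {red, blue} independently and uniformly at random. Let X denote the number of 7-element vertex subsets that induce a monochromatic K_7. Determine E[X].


Let X = Σ_S X_S over the C(13, 7) = 1716 subsets S of size 7, where X_S = 1 if the K_7 on S is monochromatic.
For a fixed S, the K_7 on S has C(7, 2) = 21 edges. P[all 21 edges red] = (1/2)^21, and likewise for blue, so P[monochromatic] = 2·(1/2)^21 = 2^{1 − 21} = 1/1048576.
Summing: E[X] = C(13, 7) · 2^{1 − 21} = 1716 · 1/1048576 = 429/262144.
Numerically: E[X] ≈ 0.00164.

E[X] = C(13,7)·2^(1−C(7,2)) = 429/262144 ≈ 0.00164.


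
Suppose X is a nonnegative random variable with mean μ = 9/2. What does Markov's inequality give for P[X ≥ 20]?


μ = E[X] = 9/2, a = 20.
Markov: P[X ≥ 20] ≤ μ/a = (9/2)/20 = 9/40.
Numerically: ≈ 0.22500.
(Since a = 20 > μ = 4.50000, the bound 9/40 is < 1 and informative.)

P[X ≥ 20] ≤ 9/40 ≈ 0.22500.


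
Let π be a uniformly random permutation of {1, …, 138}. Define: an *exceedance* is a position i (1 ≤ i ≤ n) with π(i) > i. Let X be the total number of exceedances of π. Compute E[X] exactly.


Write X = Σ_{i=1}^{138} X_i, where X_i = 1_{π(i) > i}.
For each fixed i, π(i) is uniform over {1, …, 138} (marginal of a uniform permutation), so P[π(i) > i] = (n − i)/n. Summing: Σ_{i=1}^{138} (n − i)/n = (0 + 1 + … + 137)/138 = 138(138 − 1)/(2·138) = (138 − 1)/2.
Hence E[X] = Σ_{i=1}^{138} (138 − i)/138 = 137/2 ≈ 68.500000.

E[X] = 137/2 = 68.500000.


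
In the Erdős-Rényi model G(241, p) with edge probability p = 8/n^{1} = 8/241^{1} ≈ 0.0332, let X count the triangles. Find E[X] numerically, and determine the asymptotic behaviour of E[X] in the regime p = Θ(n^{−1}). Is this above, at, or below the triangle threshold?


Number of potential triangles: C(241, 3) = 2303960.
Each occurs with probability p³ ≈ (0.0332)³ ≈ 3.657791e-05.
By linearity: E[X] = C(241, 3)·p³ ≈ 2303960 · 3.657791e-05 ≈ 84.2740.
Here α = 1, so p = 8/n is exactly at the triangle threshold p ~ 1/n. Asymptotically E[X] → c³/6 = 8³/6 = 256/3 ≈ 85.3333, a bounded constant. In this regime the triangle count is asymptotically Poisson(c³/6).

E[X] ≈ 84.2740; in regime p = Θ(1/n^{1}) E[X] stays bounded (at the triangle threshold p ~ 1/n).


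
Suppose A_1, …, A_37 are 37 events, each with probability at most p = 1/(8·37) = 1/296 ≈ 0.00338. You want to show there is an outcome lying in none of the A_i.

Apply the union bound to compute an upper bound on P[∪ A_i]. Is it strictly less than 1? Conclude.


Union bound: P[∪_{i=1}^{37} A_i] ≤ Σ_i P[A_i] ≤ 37·p = 37·(1/296) = 1/8.
Numerically: 1/8 ≈ 0.12500.
Is 1/8 < 1? YES.
Since P[∪ A_i] ≤ 1/8 < 1, the complement has P[∩ A_i^c] ≥ 1 − 1/8 = 7/8 > 0, so some outcome avoids every A_i.

37·p = 1/8 ≈ 0.12500; existence CERTIFIED by the union bound.


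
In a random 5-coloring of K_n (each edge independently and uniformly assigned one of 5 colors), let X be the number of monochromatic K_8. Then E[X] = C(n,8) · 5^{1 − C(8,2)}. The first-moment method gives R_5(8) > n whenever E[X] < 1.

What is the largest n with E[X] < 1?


We need C(n, 8) · 5^{1 − 28} < 1, i.e. C(n, 8) < 5^{28 − 1} = 7450580596923828125.
Check values of n near the boundary:
  n = 860: C(860, 8) = 7182671140665308145; 7182671140665308145 < 7450580596923828125? YES
  n = 861: C(861, 8) = 7250034996615275865; 7250034996615275865 < 7450580596923828125? YES
  n = 862: C(862, 8) = 7317951015318931845; 7317951015318931845 < 7450580596923828125? YES
  n = 863: C(863, 8) = 7386423071602617757; 7386423071602617757 < 7450580596923828125? YES
  n = 864: C(864, 8) = 7455455062926006708; 7455455062926006708 < 7450580596923828125? NO
The largest n with C(n, 8) < 7450580596923828125 is n = 863 (where E[X] = 7386423071602617757/7450580596923828125 ≈ 0.99139). Hence R_5(8) > 863, i.e. R_5(8) ≥ 864.

Largest n = 863; hence R_5(8) > 863.


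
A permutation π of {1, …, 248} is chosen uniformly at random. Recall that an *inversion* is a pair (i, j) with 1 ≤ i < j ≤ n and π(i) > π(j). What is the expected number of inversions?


Write X = Σ X_I over the C(248, 2) = 30628 pairs i < j, with X_I the indicator of one inversion.
There are 30628 indicators.
For each fixed pair i < j, the values π(i) and π(j) are two distinct elements of {1, …, 248} in uniformly random order; by symmetry P[π(i) > π(j)] = 1/2.
By linearity: E[X] = 30628 · (1/2) = C(248, 2) · (1/2) = 30628/2 = 15314 ≈ 15314.000000.

E[X] = 15314 = 15314.000000.


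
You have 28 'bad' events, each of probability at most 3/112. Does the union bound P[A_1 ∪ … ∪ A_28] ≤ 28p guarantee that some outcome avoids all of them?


Union bound: P[∪_{i=1}^{28} A_i] ≤ Σ_i P[A_i] ≤ 28·p = 28·(3/112) = 3/4.
Numerically: 3/4 ≈ 0.750000.
Is 3/4 < 1? YES.
Since P[∪ A_i] ≤ 3/4 < 1, the complement has P[∩ A_i^c] ≥ 1 − 3/4 = 1/4 > 0, so some outcome avoids every A_i.

28·p = 3/4 ≈ 0.750000; existence CERTIFIED by the union bound.


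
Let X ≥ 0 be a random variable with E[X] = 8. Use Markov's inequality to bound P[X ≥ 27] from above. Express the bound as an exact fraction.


μ = E[X] = 8, a = 27.
Markov: P[X ≥ 27] ≤ μ/a = (8)/27 = 8/27.
Numerically: ≈ 0.2963.
(Since a = 27 > μ = 8.0000, the bound 8/27 is < 1 and informative.)

P[X ≥ 27] ≤ 8/27 ≈ 0.2963.


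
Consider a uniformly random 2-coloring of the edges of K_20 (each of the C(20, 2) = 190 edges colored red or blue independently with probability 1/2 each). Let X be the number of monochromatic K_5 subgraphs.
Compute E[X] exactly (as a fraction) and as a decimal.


Let X = Σ_S X_S over the C(20, 5) = 15504 subsets S of size 5, where X_S = 1 if the K_5 on S is monochromatic.
For a fixed S, the K_5 on S has C(5, 2) = 10 edges. P[all 10 edges red] = (1/2)^10, and likewise for blue, so P[monochromatic] = 2·(1/2)^10 = 2^{1 − 10} = 1/512.
Summing: E[X] = C(20, 5) · 2^{1 − 10} = 15504 · 1/512 = 969/32.
Numerically: E[X] ≈ 30.281.

E[X] = C(20,5)·2^(1−C(5,2)) = 969/32 ≈ 30.281.


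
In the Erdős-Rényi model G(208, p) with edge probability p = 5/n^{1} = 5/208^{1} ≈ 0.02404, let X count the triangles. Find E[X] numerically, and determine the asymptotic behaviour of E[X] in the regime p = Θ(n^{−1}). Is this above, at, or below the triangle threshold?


Number of potential triangles: C(208, 3) = 1478256.
Each occurs with probability p³ ≈ (0.02404)³ ≈ 1.389057e-05.
By linearity: E[X] = C(208, 3)·p³ ≈ 1478256 · 1.389057e-05 ≈ 20.5338.
Here α = 1, so p = 5/n is exactly at the triangle threshold p ~ 1/n. Asymptotically E[X] → c³/6 = 5³/6 = 125/6 ≈ 20.8333, a bounded constant. In this regime the triangle count is asymptotically Poisson(c³/6).

E[X] ≈ 20.5338; in regime p = Θ(1/n^{1}) E[X] stays bounded (at the triangle threshold p ~ 1/n).
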